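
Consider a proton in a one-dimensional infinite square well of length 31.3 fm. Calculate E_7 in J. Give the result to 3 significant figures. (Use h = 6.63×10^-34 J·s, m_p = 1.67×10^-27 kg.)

E_7 = 1.65×10^-12 J

For an infinite well E_n = n²h²/(8m_pL²), so E_1 = h²/(8m_pL²) = (6.63×10^-34)²/(8·1.67×10^-27·(3.13×10^-14 m)²) = 3.358×10^-14 J.
Then E_7 = 7²·E_1 = 49·3.358×10^-14 J = 1.65×10^-12 J.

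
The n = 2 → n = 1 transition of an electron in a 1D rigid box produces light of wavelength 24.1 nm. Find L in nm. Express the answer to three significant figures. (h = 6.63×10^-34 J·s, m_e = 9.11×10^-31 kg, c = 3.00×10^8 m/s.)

The photon carries ΔE = hc/λ = 6.63×10^-34·3.00×10^8/2.41×10^-8 m = 8.253×10^-18 J.
Since ΔE = (2² − 1²)E_1, E_1 = 2.751×10^-18 J, and L = h/√(8m_eE_1) = 1.48×10^-10 m = 0.148 nm.

L = 0.148 nm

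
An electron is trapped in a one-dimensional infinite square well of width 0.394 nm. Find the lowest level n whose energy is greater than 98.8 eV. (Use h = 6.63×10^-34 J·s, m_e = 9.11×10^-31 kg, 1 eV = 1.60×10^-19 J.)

n = 7

E_1 = h²/(8m_eL²) = 3.885×10^-19 J = 2.428 eV.
Need n² > 98.8/2.428 = 40.69, i.e. n > 6.379.
The smallest integer satisfying this is n = 7.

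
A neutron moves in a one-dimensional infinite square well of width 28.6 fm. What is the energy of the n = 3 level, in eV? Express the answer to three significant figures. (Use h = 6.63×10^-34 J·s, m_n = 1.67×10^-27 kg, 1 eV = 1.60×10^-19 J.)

For an infinite well E_n = n²h²/(8m_nL²), so E_1 = h²/(8m_nL²) = (6.63×10^-34)²/(8·1.67×10^-27·(2.86×10^-14 m)²) = 4.022×10^-14 J.
Then E_3 = 3²·E_1 = 9·4.022×10^-14 J = 3.620×10^-13 J.
Converting, E_3 = 3.620×10^-13 J / (1.60×10^-19 J/eV) = 2.26×10^6 eV.

E_3 = 2.26×10^6 eV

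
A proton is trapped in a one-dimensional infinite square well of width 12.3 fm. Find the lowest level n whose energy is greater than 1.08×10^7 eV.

n = 3

E_1 = h²/(8m_pL²) = 2.168×10^-13 J = 1.353×10^6 eV.
Need n² > 1.08×10^7/1.353×10^6 = 7.982, i.e. n > 2.825.
The smallest integer satisfying this is n = 3.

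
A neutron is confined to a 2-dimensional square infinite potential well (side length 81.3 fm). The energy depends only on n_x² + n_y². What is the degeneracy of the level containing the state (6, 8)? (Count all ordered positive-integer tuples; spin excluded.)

The level has n_x² + n_y² = 100. The ordered positive-integer solutions are (6, 8), (8, 6).
That gives 2 states.

degeneracy = 2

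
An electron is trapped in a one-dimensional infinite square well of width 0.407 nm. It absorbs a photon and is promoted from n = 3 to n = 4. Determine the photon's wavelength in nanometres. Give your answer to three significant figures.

λ = 78.0 nm

E_1 = h²/(8m_eL²) = 3.637×10^-19 J, so ΔE = (4² − 3²)E_1 = 2.546×10^-18 J.
λ = hc/ΔE = (6.626×10^-34·2.998×10^8)/2.546×10^-18 = 7.80×10^-8 m = 78.0 nm.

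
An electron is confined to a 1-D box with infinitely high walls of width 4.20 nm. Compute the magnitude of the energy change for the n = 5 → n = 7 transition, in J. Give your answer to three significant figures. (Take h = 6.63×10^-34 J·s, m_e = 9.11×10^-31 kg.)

E_1 = h²/(8m_eL²) = 3.419×10^-21 J.
|ΔE| = |5² − 7²|·E_1 = 24·3.419×10^-21 J = 8.21×10^-20 J.

|ΔE| = 8.21×10^-20 J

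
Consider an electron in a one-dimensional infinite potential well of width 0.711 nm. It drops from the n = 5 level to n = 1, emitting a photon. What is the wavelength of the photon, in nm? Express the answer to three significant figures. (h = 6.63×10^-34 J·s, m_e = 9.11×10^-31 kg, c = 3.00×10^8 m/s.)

λ = 69.5 nm

E_1 = h²/(8m_eL²) = 1.193×10^-19 J, so ΔE = (5² − 1²)E_1 = 2.863×10^-18 J.
λ = hc/ΔE = (6.63×10^-34·3.00×10^8)/2.863×10^-18 = 6.95×10^-8 m = 69.5 nm.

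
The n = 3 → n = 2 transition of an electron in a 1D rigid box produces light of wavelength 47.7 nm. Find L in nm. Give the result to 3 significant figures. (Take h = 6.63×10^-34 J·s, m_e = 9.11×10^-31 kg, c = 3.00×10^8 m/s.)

L = 0.269 nm

The photon carries ΔE = hc/λ = 6.63×10^-34·3.00×10^8/4.77×10^-8 m = 4.170×10^-18 J.
Since ΔE = (3² − 2²)E_1, E_1 = 8.340×10^-19 J, and L = h/√(8m_eE_1) = 2.69×10^-10 m = 0.269 nm.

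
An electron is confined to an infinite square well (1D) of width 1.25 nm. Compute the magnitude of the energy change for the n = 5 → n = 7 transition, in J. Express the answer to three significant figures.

E_1 = h²/(8m_eL²) = 3.856×10^-20 J.
|ΔE| = |5² − 7²|·E_1 = 24·3.856×10^-20 J = 9.25×10^-19 J.

|ΔE| = 9.25×10^-19 J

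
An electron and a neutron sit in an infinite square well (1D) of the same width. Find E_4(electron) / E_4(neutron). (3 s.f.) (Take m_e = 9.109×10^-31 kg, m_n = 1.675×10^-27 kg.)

1.84×10^3

E_n ∝ 1/m at fixed n and L, so the ratio is m_n/m_e = 1.675×10^-27/9.109×10^-31 = 1.84×10^3.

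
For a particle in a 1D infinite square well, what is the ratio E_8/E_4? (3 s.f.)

4.00

E_n ∝ n², so E_8/E_4 = 8²/4² = 64/16 = 4.00.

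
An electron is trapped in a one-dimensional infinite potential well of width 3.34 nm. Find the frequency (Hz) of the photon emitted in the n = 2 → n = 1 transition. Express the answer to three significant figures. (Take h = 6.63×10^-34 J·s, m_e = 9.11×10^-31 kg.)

E_1 = h²/(8m_eL²) = 5.407×10^-21 J and ΔE = (2² − 1²)E_1 = 1.622×10^-20 J.
f = ΔE/h = 1.622×10^-20/6.63×10^-34 = 2.45×10^13 Hz.

f = 2.45×10^13 Hz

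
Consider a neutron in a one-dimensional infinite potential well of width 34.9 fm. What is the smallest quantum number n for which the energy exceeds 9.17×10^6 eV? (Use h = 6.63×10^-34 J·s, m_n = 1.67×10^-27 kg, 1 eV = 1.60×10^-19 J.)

E_1 = h²/(8m_nL²) = 2.701×10^-14 J = 1.688×10^5 eV.
Need n² > 9.17×10^6/1.688×10^5 = 54.32, i.e. n > 7.370.
The smallest integer satisfying this is n = 8.

n = 8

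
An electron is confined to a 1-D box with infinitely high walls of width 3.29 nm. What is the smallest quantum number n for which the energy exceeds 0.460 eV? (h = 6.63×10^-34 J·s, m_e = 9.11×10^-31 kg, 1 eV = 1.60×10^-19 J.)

n = 4

E_1 = h²/(8m_eL²) = 5.572×10^-21 J = 0.03483 eV.
Need n² > 0.460/0.03483 = 13.21, i.e. n > 3.635.
The smallest integer satisfying this is n = 4.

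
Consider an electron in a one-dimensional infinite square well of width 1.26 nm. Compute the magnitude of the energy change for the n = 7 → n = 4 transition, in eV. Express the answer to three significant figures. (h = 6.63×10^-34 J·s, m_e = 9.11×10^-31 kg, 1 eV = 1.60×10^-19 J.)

E_1 = h²/(8m_eL²) = 3.799×10^-20 J.
|ΔE| = |7² − 4²|·E_1 = 33·3.799×10^-20 J = 1.254×10^-18 J = 7.84 eV.

|ΔE| = 7.84 eV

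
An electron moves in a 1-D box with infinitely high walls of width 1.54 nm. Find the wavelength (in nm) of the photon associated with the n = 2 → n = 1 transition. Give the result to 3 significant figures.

E_1 = h²/(8m_eL²) = 2.540×10^-20 J, so ΔE = (2² − 1²)E_1 = 7.620×10^-20 J.
λ = hc/ΔE = (6.626×10^-34·2.998×10^8)/7.620×10^-20 = 2.61×10^-6 m = 2.61×10^3 nm.

λ = 2.61×10^3 nm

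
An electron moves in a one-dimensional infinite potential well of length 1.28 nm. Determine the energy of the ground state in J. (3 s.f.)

For an infinite well E_n = n²h²/(8m_eL²), so E_1 = h²/(8m_eL²) = (6.626×10^-34)²/(8·9.109×10^-31·(1.28×10^-9 m)²) = 3.677×10^-20 J.

E_1 = 3.68×10^-20 J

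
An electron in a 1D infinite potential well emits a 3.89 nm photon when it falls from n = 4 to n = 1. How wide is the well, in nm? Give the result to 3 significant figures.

L = 0.133 nm

The photon carries ΔE = hc/λ = 6.626×10^-34·2.998×10^8/3.89×10^-9 m = 5.107×10^-17 J.
Since ΔE = (4² − 1²)E_1, E_1 = 3.405×10^-18 J, and L = h/√(8m_eE_1) = 1.33×10^-10 m = 0.133 nm.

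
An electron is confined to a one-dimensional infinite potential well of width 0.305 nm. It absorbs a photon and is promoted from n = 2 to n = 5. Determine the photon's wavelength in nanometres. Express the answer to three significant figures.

λ = 14.6 nm

E_1 = h²/(8m_eL²) = 6.477×10^-19 J, so ΔE = (5² − 2²)E_1 = 1.360×10^-17 J.
λ = hc/ΔE = (6.626×10^-34·2.998×10^8)/1.360×10^-17 = 1.46×10^-8 m = 14.6 nm.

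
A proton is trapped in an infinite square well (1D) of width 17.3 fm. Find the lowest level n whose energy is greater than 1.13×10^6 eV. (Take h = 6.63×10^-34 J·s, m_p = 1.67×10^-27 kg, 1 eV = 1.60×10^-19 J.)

E_1 = h²/(8m_pL²) = 1.099×10^-13 J = 6.869×10^5 eV.
Need n² > 1.13×10^6/6.869×10^5 = 1.645, i.e. n > 1.283.
The smallest integer satisfying this is n = 2.

n = 2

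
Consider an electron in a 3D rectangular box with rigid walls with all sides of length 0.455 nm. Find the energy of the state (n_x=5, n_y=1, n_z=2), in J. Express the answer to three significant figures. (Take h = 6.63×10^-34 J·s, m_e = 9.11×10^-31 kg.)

E = 8.74×10^-18 J

For a 3D rectangular well E = (h²/8m_e)·Σ n_i²/L_i² = (6.63×10^-34)²/(8·9.11×10^-31) · [5²/(0.455 nm)² + 1²/(0.455 nm)² + 2²/(0.455 nm)²].
Evaluating gives E = 8.74×10^-18 J.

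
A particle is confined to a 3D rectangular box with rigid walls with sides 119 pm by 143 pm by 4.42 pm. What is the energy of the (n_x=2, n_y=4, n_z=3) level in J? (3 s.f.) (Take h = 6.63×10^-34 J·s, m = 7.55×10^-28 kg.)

E = 3.36×10^-17 J

For a 3D rectangular well E = (h²/8m)·Σ n_i²/L_i² = (6.63×10^-34)²/(8·7.55×10^-28) · [2²/(119 pm)² + 4²/(143 pm)² + 3²/(4.42 pm)²].
Evaluating gives E = 3.36×10^-17 J.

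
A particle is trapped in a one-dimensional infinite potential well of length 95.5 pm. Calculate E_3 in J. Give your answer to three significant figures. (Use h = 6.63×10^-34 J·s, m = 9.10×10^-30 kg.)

For an infinite well E_n = n²h²/(8mL²), so E_1 = h²/(8mL²) = (6.63×10^-34)²/(8·9.10×10^-30·(9.55×10^-11 m)²) = 6.620×10^-19 J.
Then E_3 = 3²·E_1 = 9·6.620×10^-19 J = 5.96×10^-18 J.

E_3 = 5.96×10^-18 J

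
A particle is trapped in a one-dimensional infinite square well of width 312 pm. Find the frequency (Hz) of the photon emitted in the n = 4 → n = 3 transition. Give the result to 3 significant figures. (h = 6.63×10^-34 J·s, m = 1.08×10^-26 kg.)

E_1 = h²/(8mL²) = 5.226×10^-23 J and ΔE = (4² − 3²)E_1 = 3.658×10^-22 J.
f = ΔE/h = 3.658×10^-22/6.63×10^-34 = 5.52×10^11 Hz.

f = 5.52×10^11 Hz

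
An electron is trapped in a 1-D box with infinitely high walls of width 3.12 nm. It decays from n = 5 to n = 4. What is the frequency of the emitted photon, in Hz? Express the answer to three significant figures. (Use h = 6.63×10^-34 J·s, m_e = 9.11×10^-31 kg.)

f = 8.41×10^13 Hz

E_1 = h²/(8m_eL²) = 6.196×10^-21 J and ΔE = (5² − 4²)E_1 = 5.576×10^-20 J.
f = ΔE/h = 5.576×10^-20/6.63×10^-34 = 8.41×10^13 Hz.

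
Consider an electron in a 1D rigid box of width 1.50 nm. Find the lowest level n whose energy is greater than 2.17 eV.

n = 4

E_1 = h²/(8m_eL²) = 2.678×10^-20 J = 0.1672 eV.
Need n² > 2.17/0.1672 = 12.98, i.e. n > 3.603.
The smallest integer satisfying this is n = 4.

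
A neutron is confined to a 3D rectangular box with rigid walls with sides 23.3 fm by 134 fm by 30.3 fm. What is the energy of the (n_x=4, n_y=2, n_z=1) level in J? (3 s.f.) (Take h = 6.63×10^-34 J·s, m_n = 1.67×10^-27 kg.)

E = 1.01×10^-12 J

For a 3D rectangular well E = (h²/8m_n)·Σ n_i²/L_i² = (6.63×10^-34)²/(8·1.67×10^-27) · [4²/(23.3 fm)² + 2²/(134 fm)² + 1²/(30.3 fm)²].
Evaluating gives E = 1.01×10^-12 J.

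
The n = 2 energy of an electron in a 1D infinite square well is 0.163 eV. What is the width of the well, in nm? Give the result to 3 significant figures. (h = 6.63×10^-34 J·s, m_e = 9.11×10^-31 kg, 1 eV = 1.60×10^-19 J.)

L = 3.04 nm

From E_n = n²h²/(8m_eL²), L = n·h/√(8m_eE_n).
E_2 = 0.163 eV = 2.608×10^-20 J, so L = 2·6.63×10^-34/√(8·9.11×10^-31·2.608×10^-20) = 3.04×10^-9 m = 3.04 nm.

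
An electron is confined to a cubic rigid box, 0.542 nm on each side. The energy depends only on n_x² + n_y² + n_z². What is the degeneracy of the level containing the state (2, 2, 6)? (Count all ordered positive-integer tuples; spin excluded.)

degeneracy = 3

The level has n_x² + n_y² + n_z² = 44. The ordered positive-integer solutions are (2, 2, 6), (2, 6, 2), (6, 2, 2).
That gives 3 states.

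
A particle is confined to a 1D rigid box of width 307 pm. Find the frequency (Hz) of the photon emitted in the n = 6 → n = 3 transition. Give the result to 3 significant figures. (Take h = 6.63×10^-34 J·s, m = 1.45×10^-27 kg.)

f = 1.64×10^13 Hz

E_1 = h²/(8mL²) = 4.021×10^-22 J and ΔE = (6² − 3²)E_1 = 1.086×10^-20 J.
f = ΔE/h = 1.086×10^-20/6.63×10^-34 = 1.64×10^13 Hz.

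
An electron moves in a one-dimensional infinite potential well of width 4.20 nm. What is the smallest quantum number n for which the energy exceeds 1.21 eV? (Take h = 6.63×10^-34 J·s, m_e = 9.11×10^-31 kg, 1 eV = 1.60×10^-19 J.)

E_1 = h²/(8m_eL²) = 3.419×10^-21 J = 0.02137 eV.
Need n² > 1.21/0.02137 = 56.62, i.e. n > 7.525.
The smallest integer satisfying this is n = 8.

n = 8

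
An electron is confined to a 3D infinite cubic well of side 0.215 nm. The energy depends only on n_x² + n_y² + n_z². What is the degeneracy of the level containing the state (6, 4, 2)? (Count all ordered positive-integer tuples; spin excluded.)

The level has n_x² + n_y² + n_z² = 56. The ordered positive-integer solutions are (2, 4, 6), (2, 6, 4), (4, 2, 6), (4, 6, 2), (6, 2, 4), (6, 4, 2).
That gives 6 states.

degeneracy = 6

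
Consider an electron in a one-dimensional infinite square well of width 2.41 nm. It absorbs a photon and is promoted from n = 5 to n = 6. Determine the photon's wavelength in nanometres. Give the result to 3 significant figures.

λ = 1.74×10^3 nm

E_1 = h²/(8m_eL²) = 1.037×10^-20 J, so ΔE = (6² − 5²)E_1 = 1.141×10^-19 J.
λ = hc/ΔE = (6.626×10^-34·2.998×10^8)/1.141×10^-19 = 1.74×10^-6 m = 1.74×10^3 nm.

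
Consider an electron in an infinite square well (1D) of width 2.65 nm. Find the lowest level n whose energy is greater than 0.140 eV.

E_1 = h²/(8m_eL²) = 8.579×10^-21 J = 0.05355 eV.
Need n² > 0.140/0.05355 = 2.614, i.e. n > 1.617.
The smallest integer satisfying this is n = 2.

n = 2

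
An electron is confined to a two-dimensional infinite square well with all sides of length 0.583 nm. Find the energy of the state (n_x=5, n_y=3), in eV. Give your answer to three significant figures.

E = 37.6 eV

For a 2D rectangular well E = (h²/8m_e)·Σ n_i²/L_i² = (6.626×10^-34)²/(8·9.109×10^-31) · [5²/(0.583 nm)² + 3²/(0.583 nm)²].
Evaluating gives E = 6.027×10^-18 J = 37.6 eV.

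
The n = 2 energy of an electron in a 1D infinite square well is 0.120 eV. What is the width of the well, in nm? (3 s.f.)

From E_n = n²h²/(8m_eL²), L = n·h/√(8m_eE_n).
E_2 = 0.120 eV = 1.922×10^-20 J, so L = 2·6.626×10^-34/√(8·9.109×10^-31·1.922×10^-20) = 3.54×10^-9 m = 3.54 nm.

L = 3.54 nm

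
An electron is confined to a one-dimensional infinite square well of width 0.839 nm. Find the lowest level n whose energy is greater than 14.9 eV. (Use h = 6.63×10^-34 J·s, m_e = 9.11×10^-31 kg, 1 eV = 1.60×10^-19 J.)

n = 6

E_1 = h²/(8m_eL²) = 8.568×10^-20 J = 0.5355 eV.
Need n² > 14.9/0.5355 = 27.82, i.e. n > 5.274.
The smallest integer satisfying this is n = 6.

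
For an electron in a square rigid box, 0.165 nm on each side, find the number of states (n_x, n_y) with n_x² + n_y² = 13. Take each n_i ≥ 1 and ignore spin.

degeneracy = 2

The level has n_x² + n_y² = 13. The ordered positive-integer solutions are (2, 3), (3, 2).
That gives 2 states.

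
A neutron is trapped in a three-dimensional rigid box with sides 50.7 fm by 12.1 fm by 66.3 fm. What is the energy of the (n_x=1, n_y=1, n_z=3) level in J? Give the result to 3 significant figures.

For a 3D rectangular well E = (h²/8m_n)·Σ n_i²/L_i² = (6.626×10^-34)²/(8·1.675×10^-27) · [1²/(50.7 fm)² + 1²/(12.1 fm)² + 3²/(66.3 fm)²].
Evaluating gives E = 3.04×10^-13 J.

E = 3.04×10^-13 J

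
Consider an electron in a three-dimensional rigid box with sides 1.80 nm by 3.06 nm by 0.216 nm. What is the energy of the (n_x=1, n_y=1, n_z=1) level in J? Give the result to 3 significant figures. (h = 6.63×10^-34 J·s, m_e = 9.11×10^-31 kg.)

For a 3D rectangular well E = (h²/8m_e)·Σ n_i²/L_i² = (6.63×10^-34)²/(8·9.11×10^-31) · [1²/(1.80 nm)² + 1²/(3.06 nm)² + 1²/(0.216 nm)²].
Evaluating gives E = 1.32×10^-18 J.

E = 1.32×10^-18 J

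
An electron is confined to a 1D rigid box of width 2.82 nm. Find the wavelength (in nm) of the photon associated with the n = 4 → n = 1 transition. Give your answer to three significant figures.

λ = 1.75×10^3 nm

E_1 = h²/(8m_eL²) = 7.576×10^-21 J, so ΔE = (4² − 1²)E_1 = 1.136×10^-19 J.
λ = hc/ΔE = (6.626×10^-34·2.998×10^8)/1.136×10^-19 = 1.75×10^-6 m = 1.75×10^3 nm.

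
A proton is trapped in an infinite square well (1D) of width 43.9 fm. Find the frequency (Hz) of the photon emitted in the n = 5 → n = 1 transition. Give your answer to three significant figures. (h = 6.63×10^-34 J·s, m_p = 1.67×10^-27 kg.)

E_1 = h²/(8m_pL²) = 1.707×10^-14 J and ΔE = (5² − 1²)E_1 = 4.097×10^-13 J.
f = ΔE/h = 4.097×10^-13/6.63×10^-34 = 6.18×10^20 Hz.

f = 6.18×10^20 Hz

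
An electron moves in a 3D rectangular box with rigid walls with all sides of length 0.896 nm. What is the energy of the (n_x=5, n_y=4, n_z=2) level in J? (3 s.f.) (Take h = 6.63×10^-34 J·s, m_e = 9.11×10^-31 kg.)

E = 3.38×10^-18 J

For a 3D rectangular well E = (h²/8m_e)·Σ n_i²/L_i² = (6.63×10^-34)²/(8·9.11×10^-31) · [5²/(0.896 nm)² + 4²/(0.896 nm)² + 2²/(0.896 nm)²].
Evaluating gives E = 3.38×10^-18 J.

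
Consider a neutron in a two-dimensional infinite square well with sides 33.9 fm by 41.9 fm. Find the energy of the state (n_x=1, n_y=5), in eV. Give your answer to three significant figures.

For a 2D rectangular well E = (h²/8m_n)·Σ n_i²/L_i² = (6.626×10^-34)²/(8·1.675×10^-27) · [1²/(33.9 fm)² + 5²/(41.9 fm)²].
Evaluating gives E = 4.951×10^-13 J = 3.09×10^6 eV.

E = 3.09×10^6 eV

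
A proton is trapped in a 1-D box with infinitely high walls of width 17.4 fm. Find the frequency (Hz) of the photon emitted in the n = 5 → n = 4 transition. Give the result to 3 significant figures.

E_1 = h²/(8m_pL²) = 1.083×10^-13 J and ΔE = (5² − 4²)E_1 = 9.747×10^-13 J.
f = ΔE/h = 9.747×10^-13/6.626×10^-34 = 1.47×10^21 Hz.

f = 1.47×10^21 Hz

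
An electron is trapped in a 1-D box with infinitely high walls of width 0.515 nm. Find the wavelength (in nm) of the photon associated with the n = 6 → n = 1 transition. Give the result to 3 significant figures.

E_1 = h²/(8m_eL²) = 2.272×10^-19 J, so ΔE = (6² − 1²)E_1 = 7.952×10^-18 J.
λ = hc/ΔE = (6.626×10^-34·2.998×10^8)/7.952×10^-18 = 2.50×10^-8 m = 25.0 nm.

λ = 25.0 nm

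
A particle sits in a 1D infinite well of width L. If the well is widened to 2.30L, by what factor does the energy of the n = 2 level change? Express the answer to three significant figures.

0.189

E_n ∝ 1/L², so the energy scales by 1/2.30² = 0.189.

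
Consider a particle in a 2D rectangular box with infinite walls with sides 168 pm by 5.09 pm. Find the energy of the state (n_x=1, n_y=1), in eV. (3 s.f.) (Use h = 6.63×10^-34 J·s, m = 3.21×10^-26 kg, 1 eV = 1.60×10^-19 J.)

E = 0.413 eV

For a 2D rectangular well E = (h²/8m)·Σ n_i²/L_i² = (6.63×10^-34)²/(8·3.21×10^-26) · [1²/(168 pm)² + 1²/(5.09 pm)²].
Evaluating gives E = 6.613×10^-20 J = 0.413 eV.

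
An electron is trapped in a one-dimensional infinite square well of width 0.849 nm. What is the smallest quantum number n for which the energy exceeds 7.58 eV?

n = 4

E_1 = h²/(8m_eL²) = 8.358×10^-20 J = 0.5217 eV.
Need n² > 7.58/0.5217 = 14.53, i.e. n > 3.812.
The smallest integer satisfying this is n = 4.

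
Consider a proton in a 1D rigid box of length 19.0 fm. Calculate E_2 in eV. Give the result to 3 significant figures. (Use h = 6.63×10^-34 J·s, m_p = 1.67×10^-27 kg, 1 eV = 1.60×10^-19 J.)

E_2 = 2.28×10^6 eV

For an infinite well E_n = n²h²/(8m_pL²), so E_1 = h²/(8m_pL²) = (6.63×10^-34)²/(8·1.67×10^-27·(1.90×10^-14 m)²) = 9.114×10^-14 J.
Then E_2 = 2²·E_1 = 4·9.114×10^-14 J = 3.646×10^-13 J.
Converting, E_2 = 3.646×10^-13 J / (1.60×10^-19 J/eV) = 2.28×10^6 eV.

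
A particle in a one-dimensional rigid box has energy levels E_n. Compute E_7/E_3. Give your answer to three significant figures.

5.44

E_n ∝ n², so E_7/E_3 = 7²/3² = 49/9 = 5.44.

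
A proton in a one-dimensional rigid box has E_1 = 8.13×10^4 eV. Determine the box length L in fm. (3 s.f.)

L = 50.2 fm

From E_n = n²h²/(8m_pL²), L = n·h/√(8m_pE_n).
E_1 = 8.13×10^4 eV = 1.302×10^-14 J, so L = 1·6.626×10^-34/√(8·1.673×10^-27·1.302×10^-14) = 5.02×10^-14 m = 50.2 fm.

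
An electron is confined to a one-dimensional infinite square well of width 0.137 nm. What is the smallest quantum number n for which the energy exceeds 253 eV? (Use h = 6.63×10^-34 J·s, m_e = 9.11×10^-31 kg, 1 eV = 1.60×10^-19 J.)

E_1 = h²/(8m_eL²) = 3.213×10^-18 J = 20.08 eV.
Need n² > 253/20.08 = 12.60, i.e. n > 3.550.
The smallest integer satisfying this is n = 4.

n = 4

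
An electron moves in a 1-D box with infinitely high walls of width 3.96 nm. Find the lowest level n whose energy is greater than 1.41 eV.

n = 8

E_1 = h²/(8m_eL²) = 3.842×10^-21 J = 0.02398 eV.
Need n² > 1.41/0.02398 = 58.80, i.e. n > 7.668.
The smallest integer satisfying this is n = 8.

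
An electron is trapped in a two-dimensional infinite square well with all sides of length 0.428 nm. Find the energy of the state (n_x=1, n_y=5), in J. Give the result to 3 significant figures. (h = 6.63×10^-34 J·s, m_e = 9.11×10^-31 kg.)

For a 2D rectangular well E = (h²/8m_e)·Σ n_i²/L_i² = (6.63×10^-34)²/(8·9.11×10^-31) · [1²/(0.428 nm)² + 5²/(0.428 nm)²].
Evaluating gives E = 8.56×10^-18 J.

E = 8.56×10^-18 J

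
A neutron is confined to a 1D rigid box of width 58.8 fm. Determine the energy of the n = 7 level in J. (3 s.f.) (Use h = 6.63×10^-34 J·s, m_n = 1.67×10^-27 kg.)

E_7 = 4.66×10^-13 J

For an infinite well E_n = n²h²/(8m_nL²), so E_1 = h²/(8m_nL²) = (6.63×10^-34)²/(8·1.67×10^-27·(5.88×10^-14 m)²) = 9.516×10^-15 J.
Then E_7 = 7²·E_1 = 49·9.516×10^-15 J = 4.66×10^-13 J.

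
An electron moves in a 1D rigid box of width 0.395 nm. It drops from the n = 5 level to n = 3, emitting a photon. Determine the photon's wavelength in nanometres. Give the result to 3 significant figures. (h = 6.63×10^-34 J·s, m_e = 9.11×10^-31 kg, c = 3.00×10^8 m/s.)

λ = 32.2 nm

E_1 = h²/(8m_eL²) = 3.866×10^-19 J, so ΔE = (5² − 3²)E_1 = 6.186×10^-18 J.
λ = hc/ΔE = (6.63×10^-34·3.00×10^8)/6.186×10^-18 = 3.22×10^-8 m = 32.2 nm.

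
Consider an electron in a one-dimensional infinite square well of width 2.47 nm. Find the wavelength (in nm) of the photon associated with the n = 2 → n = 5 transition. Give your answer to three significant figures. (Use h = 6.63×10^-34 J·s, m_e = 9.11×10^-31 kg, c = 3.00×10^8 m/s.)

λ = 958 nm

E_1 = h²/(8m_eL²) = 9.886×10^-21 J, so ΔE = (5² − 2²)E_1 = 2.076×10^-19 J.
λ = hc/ΔE = (6.63×10^-34·3.00×10^8)/2.076×10^-19 = 9.58×10^-7 m = 958 nm.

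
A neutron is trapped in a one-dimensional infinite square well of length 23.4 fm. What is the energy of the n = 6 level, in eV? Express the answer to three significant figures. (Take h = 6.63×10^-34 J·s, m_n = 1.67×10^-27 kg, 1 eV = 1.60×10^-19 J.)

For an infinite well E_n = n²h²/(8m_nL²), so E_1 = h²/(8m_nL²) = (6.63×10^-34)²/(8·1.67×10^-27·(2.34×10^-14 m)²) = 6.009×10^-14 J.
Then E_6 = 6²·E_1 = 36·6.009×10^-14 J = 2.163×10^-12 J.
Converting, E_6 = 2.163×10^-12 J / (1.60×10^-19 J/eV) = 1.35×10^7 eV.

E_6 = 1.35×10^7 eV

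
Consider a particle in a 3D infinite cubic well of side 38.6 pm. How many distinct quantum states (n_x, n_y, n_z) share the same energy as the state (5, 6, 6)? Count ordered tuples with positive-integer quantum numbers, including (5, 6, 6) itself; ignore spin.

degeneracy = 3

The level has n_x² + n_y² + n_z² = 97. The ordered positive-integer solutions are (5, 6, 6), (6, 5, 6), (6, 6, 5).
That gives 3 states.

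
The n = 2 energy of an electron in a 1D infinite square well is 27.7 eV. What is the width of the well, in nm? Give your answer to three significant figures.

L = 0.233 nm

From E_n = n²h²/(8m_eL²), L = n·h/√(8m_eE_n).
E_2 = 27.7 eV = 4.438×10^-18 J, so L = 2·6.626×10^-34/√(8·9.109×10^-31·4.438×10^-18) = 2.33×10^-10 m = 0.233 nm.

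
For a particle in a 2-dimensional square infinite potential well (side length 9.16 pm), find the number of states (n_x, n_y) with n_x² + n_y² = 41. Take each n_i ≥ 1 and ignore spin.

degeneracy = 2

The level has n_x² + n_y² = 41. The ordered positive-integer solutions are (4, 5), (5, 4).
That gives 2 states.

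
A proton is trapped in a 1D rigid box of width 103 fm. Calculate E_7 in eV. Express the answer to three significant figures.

For an infinite well E_n = n²h²/(8m_pL²), so E_1 = h²/(8m_pL²) = (6.626×10^-34)²/(8·1.673×10^-27·(1.03×10^-13 m)²) = 3.092×10^-15 J.
Then E_7 = 7²·E_1 = 49·3.092×10^-15 J = 1.515×10^-13 J.
Converting, E_7 = 1.515×10^-13 J / (1.602×10^-19 J/eV) = 9.46×10^5 eV.

E_7 = 9.46×10^5 eV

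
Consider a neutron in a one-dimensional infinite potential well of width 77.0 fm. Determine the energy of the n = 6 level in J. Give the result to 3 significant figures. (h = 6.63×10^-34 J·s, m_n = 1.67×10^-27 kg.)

E_6 = 2.00×10^-13 J

For an infinite well E_n = n²h²/(8m_nL²), so E_1 = h²/(8m_nL²) = (6.63×10^-34)²/(8·1.67×10^-27·(7.70×10^-14 m)²) = 5.549×10^-15 J.
Then E_6 = 6²·E_1 = 36·5.549×10^-15 J = 2.00×10^-13 J.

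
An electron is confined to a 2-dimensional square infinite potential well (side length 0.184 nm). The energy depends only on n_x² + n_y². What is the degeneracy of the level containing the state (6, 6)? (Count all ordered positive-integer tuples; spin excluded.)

degeneracy = 1

The level has n_x² + n_y² = 72. The ordered positive-integer solutions are (6, 6).
That gives 1 state.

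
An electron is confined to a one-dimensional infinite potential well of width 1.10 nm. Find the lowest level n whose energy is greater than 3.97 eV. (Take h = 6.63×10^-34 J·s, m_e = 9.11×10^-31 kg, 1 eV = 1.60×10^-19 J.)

E_1 = h²/(8m_eL²) = 4.985×10^-20 J = 0.3116 eV.
Need n² > 3.97/0.3116 = 12.74, i.e. n > 3.569.
The smallest integer satisfying this is n = 4.

n = 4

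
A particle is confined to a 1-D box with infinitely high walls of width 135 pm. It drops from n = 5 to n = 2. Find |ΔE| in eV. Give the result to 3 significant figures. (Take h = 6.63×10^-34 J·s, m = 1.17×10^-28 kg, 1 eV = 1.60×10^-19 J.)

|ΔE| = 3.38 eV

E_1 = h²/(8mL²) = 2.577×10^-20 J.
|ΔE| = |5² − 2²|·E_1 = 21·2.577×10^-20 J = 5.412×10^-19 J = 3.38 eV.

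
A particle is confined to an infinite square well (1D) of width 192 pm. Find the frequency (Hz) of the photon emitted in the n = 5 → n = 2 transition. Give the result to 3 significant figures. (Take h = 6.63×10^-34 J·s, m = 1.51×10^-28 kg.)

f = 3.13×10^14 Hz

E_1 = h²/(8mL²) = 9.871×10^-21 J and ΔE = (5² − 2²)E_1 = 2.073×10^-19 J.
f = ΔE/h = 2.073×10^-19/6.63×10^-34 = 3.13×10^14 Hz.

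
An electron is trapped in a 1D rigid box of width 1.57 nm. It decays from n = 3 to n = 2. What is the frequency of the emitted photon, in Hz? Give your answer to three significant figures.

f = 1.84×10^14 Hz

E_1 = h²/(8m_eL²) = 2.444×10^-20 J and ΔE = (3² − 2²)E_1 = 1.222×10^-19 J.
f = ΔE/h = 1.222×10^-19/6.626×10^-34 = 1.84×10^14 Hz.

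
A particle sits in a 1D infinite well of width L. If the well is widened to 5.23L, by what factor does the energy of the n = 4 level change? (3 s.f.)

0.0366

E_n ∝ 1/L², so the energy scales by 1/5.23² = 0.0366.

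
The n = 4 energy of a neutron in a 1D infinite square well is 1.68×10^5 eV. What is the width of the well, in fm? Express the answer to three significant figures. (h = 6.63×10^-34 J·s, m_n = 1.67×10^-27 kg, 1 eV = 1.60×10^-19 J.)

From E_n = n²h²/(8m_nL²), L = n·h/√(8m_nE_n).
E_4 = 1.68×10^5 eV = 2.688×10^-14 J, so L = 4·6.63×10^-34/√(8·1.67×10^-27·2.688×10^-14) = 1.40×10^-13 m = 140 fm.

L = 140 fm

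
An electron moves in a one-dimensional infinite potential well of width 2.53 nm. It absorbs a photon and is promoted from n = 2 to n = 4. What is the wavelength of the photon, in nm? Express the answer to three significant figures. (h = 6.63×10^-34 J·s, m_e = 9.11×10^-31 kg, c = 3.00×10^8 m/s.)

λ = 1.76×10^3 nm

E_1 = h²/(8m_eL²) = 9.423×10^-21 J, so ΔE = (4² − 2²)E_1 = 1.131×10^-19 J.
λ = hc/ΔE = (6.63×10^-34·3.00×10^8)/1.131×10^-19 = 1.76×10^-6 m = 1.76×10^3 nm.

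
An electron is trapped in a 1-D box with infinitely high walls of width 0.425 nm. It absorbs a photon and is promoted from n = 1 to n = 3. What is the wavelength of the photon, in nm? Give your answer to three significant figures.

E_1 = h²/(8m_eL²) = 3.336×10^-19 J, so ΔE = (3² − 1²)E_1 = 2.669×10^-18 J.
λ = hc/ΔE = (6.626×10^-34·2.998×10^8)/2.669×10^-18 = 7.44×10^-8 m = 74.4 nm.

λ = 74.4 nm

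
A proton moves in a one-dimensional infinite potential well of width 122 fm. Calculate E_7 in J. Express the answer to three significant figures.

For an infinite well E_n = n²h²/(8m_pL²), so E_1 = h²/(8m_pL²) = (6.626×10^-34)²/(8·1.673×10^-27·(1.22×10^-13 m)²) = 2.204×10^-15 J.
Then E_7 = 7²·E_1 = 49·2.204×10^-15 J = 1.08×10^-13 J.

E_7 = 1.08×10^-13 J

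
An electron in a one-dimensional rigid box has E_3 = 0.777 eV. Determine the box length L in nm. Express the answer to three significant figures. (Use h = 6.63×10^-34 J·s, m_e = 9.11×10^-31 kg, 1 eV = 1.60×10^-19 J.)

From E_n = n²h²/(8m_eL²), L = n·h/√(8m_eE_n).
E_3 = 0.777 eV = 1.243×10^-19 J, so L = 3·6.63×10^-34/√(8·9.11×10^-31·1.243×10^-19) = 2.09×10^-9 m = 2.09 nm.

L = 2.09 nm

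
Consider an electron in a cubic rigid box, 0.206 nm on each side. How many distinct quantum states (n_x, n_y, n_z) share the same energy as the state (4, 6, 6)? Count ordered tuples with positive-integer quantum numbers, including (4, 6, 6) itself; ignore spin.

The level has n_x² + n_y² + n_z² = 88. The ordered positive-integer solutions are (4, 6, 6), (6, 4, 6), (6, 6, 4).
That gives 3 states.

degeneracy = 3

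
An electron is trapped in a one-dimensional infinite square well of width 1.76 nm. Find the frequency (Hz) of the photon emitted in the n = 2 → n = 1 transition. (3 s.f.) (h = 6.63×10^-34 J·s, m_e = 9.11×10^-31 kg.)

f = 8.81×10^13 Hz

E_1 = h²/(8m_eL²) = 1.947×10^-20 J and ΔE = (2² − 1²)E_1 = 5.841×10^-20 J.
f = ΔE/h = 5.841×10^-20/6.63×10^-34 = 8.81×10^13 Hz.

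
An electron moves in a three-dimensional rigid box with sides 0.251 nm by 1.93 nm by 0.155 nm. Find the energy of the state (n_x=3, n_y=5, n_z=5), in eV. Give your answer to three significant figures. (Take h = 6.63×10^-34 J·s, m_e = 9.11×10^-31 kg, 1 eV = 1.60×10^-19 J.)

For a 3D rectangular well E = (h²/8m_e)·Σ n_i²/L_i² = (6.63×10^-34)²/(8·9.11×10^-31) · [3²/(0.251 nm)² + 5²/(1.93 nm)² + 5²/(0.155 nm)²].
Evaluating gives E = 7.178×10^-17 J = 449 eV.

E = 449 eV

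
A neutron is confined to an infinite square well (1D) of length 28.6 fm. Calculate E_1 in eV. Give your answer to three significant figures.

For an infinite well E_n = n²h²/(8m_nL²), so E_1 = h²/(8m_nL²) = (6.626×10^-34)²/(8·1.675×10^-27·(2.86×10^-14 m)²) = 4.006×10^-14 J.
Converting, E_1 = 4.006×10^-14 J / (1.602×10^-19 J/eV) = 2.50×10^5 eV.

E_1 = 2.50×10^5 eV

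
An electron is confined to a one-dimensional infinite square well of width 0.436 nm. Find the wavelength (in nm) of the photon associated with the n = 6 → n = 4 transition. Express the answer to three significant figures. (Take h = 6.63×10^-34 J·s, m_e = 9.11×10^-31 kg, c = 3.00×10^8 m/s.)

λ = 31.3 nm

E_1 = h²/(8m_eL²) = 3.173×10^-19 J, so ΔE = (6² − 4²)E_1 = 6.346×10^-18 J.
λ = hc/ΔE = (6.63×10^-34·3.00×10^8)/6.346×10^-18 = 3.13×10^-8 m = 31.3 nm.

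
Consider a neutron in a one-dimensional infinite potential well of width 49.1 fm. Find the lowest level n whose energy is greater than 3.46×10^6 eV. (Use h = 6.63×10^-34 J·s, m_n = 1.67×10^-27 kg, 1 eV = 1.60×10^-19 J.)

n = 7

E_1 = h²/(8m_nL²) = 1.365×10^-14 J = 8.531×10^4 eV.
Need n² > 3.46×10^6/8.531×10^4 = 40.56, i.e. n > 6.369.
The smallest integer satisfying this is n = 7.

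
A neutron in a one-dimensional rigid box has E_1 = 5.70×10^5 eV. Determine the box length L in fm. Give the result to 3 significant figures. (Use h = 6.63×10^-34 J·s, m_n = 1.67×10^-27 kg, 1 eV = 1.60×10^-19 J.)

L = 19.0 fm

From E_n = n²h²/(8m_nL²), L = n·h/√(8m_nE_n).
E_1 = 5.70×10^5 eV = 9.120×10^-14 J, so L = 1·6.63×10^-34/√(8·1.67×10^-27·9.120×10^-14) = 1.90×10^-14 m = 19.0 fm.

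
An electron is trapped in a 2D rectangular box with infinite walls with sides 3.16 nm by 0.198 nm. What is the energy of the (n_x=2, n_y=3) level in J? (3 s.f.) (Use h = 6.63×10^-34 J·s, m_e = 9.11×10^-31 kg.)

For a 2D rectangular well E = (h²/8m_e)·Σ n_i²/L_i² = (6.63×10^-34)²/(8·9.11×10^-31) · [2²/(3.16 nm)² + 3²/(0.198 nm)²].
Evaluating gives E = 1.39×10^-17 J.

E = 1.39×10^-17 J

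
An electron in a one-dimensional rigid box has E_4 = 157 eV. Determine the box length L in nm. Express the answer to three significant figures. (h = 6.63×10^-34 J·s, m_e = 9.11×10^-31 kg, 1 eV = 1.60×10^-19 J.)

From E_n = n²h²/(8m_eL²), L = n·h/√(8m_eE_n).
E_4 = 157 eV = 2.512×10^-17 J, so L = 4·6.63×10^-34/√(8·9.11×10^-31·2.512×10^-17) = 1.96×10^-10 m = 0.196 nm.

L = 0.196 nm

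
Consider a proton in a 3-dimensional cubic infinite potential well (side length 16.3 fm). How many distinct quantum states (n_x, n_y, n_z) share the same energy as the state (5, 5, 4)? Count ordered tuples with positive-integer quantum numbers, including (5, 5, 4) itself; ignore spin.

degeneracy = 12

The level has n_x² + n_y² + n_z² = 66. The ordered positive-integer solutions are (1, 1, 8), (1, 4, 7), (1, 7, 4), (1, 8, 1), (4, 1, 7), (4, 5, 5), (4, 7, 1), (5, 4, 5), (5, 5, 4), (7, 1, 4), (7, 4, 1), (8, 1, 1).
That gives 12 states.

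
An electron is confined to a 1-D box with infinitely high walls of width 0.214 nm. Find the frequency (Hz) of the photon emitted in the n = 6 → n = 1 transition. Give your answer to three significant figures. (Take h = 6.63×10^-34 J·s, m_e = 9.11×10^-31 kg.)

E_1 = h²/(8m_eL²) = 1.317×10^-18 J and ΔE = (6² − 1²)E_1 = 4.610×10^-17 J.
f = ΔE/h = 4.610×10^-17/6.63×10^-34 = 6.95×10^16 Hz.

f = 6.95×10^16 Hz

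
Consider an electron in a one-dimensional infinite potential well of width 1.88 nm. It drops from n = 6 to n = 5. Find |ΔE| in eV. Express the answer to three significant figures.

E_1 = h²/(8m_eL²) = 1.705×10^-20 J.
|ΔE| = |6² − 5²|·E_1 = 11·1.705×10^-20 J = 1.876×10^-19 J = 1.17 eV.

|ΔE| = 1.17 eV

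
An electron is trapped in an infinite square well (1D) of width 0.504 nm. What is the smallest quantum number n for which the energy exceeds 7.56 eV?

E_1 = h²/(8m_eL²) = 2.372×10^-19 J = 1.481 eV.
Need n² > 7.56/1.481 = 5.105, i.e. n > 2.259.
The smallest integer satisfying this is n = 3.

n = 3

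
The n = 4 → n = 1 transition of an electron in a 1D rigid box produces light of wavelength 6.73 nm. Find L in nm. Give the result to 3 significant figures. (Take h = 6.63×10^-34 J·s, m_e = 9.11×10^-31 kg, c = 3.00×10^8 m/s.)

The photon carries ΔE = hc/λ = 6.63×10^-34·3.00×10^8/6.73×10^-9 m = 2.955×10^-17 J.
Since ΔE = (4² − 1²)E_1, E_1 = 1.970×10^-18 J, and L = h/√(8m_eE_1) = 1.75×10^-10 m = 0.175 nm.

L = 0.175 nm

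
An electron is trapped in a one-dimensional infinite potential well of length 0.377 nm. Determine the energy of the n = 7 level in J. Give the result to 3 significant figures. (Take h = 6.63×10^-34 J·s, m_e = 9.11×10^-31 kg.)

For an infinite well E_n = n²h²/(8m_eL²), so E_1 = h²/(8m_eL²) = (6.63×10^-34)²/(8·9.11×10^-31·(3.77×10^-10 m)²) = 4.244×10^-19 J.
Then E_7 = 7²·E_1 = 49·4.244×10^-19 J = 2.08×10^-17 J.

E_7 = 2.08×10^-17 J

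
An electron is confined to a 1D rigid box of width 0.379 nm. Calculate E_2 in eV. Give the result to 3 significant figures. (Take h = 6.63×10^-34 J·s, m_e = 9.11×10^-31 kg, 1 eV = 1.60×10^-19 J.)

E_2 = 10.5 eV

For an infinite well E_n = n²h²/(8m_eL²), so E_1 = h²/(8m_eL²) = (6.63×10^-34)²/(8·9.11×10^-31·(3.79×10^-10 m)²) = 4.199×10^-19 J.
Then E_2 = 2²·E_1 = 4·4.199×10^-19 J = 1.680×10^-18 J.
Converting, E_2 = 1.680×10^-18 J / (1.60×10^-19 J/eV) = 10.5 eV.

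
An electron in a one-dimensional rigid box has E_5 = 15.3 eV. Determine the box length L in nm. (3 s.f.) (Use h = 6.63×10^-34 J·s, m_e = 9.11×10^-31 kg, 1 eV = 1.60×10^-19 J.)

L = 0.785 nm

From E_n = n²h²/(8m_eL²), L = n·h/√(8m_eE_n).
E_5 = 15.3 eV = 2.448×10^-18 J, so L = 5·6.63×10^-34/√(8·9.11×10^-31·2.448×10^-18) = 7.85×10^-10 m = 0.785 nm.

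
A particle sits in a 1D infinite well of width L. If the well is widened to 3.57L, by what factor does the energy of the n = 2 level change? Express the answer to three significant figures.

E_n ∝ 1/L², so the energy scales by 1/3.57² = 0.0785.

0.0785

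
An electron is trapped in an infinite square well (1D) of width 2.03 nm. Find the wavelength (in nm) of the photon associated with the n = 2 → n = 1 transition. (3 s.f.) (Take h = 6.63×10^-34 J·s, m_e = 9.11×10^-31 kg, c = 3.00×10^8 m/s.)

E_1 = h²/(8m_eL²) = 1.464×10^-20 J, so ΔE = (2² − 1²)E_1 = 4.392×10^-20 J.
λ = hc/ΔE = (6.63×10^-34·3.00×10^8)/4.392×10^-20 = 4.53×10^-6 m = 4.53×10^3 nm.

λ = 4.53×10^3 nm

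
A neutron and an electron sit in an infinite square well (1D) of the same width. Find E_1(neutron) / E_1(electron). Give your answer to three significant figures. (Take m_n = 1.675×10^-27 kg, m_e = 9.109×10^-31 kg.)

E_n ∝ 1/m at fixed n and L, so the ratio is m_e/m_n = 9.109×10^-31/1.675×10^-27 = 5.44×10^-4.

5.44×10^-4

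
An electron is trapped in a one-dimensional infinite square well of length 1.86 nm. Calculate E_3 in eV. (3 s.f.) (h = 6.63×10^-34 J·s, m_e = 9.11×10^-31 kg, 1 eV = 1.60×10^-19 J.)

For an infinite well E_n = n²h²/(8m_eL²), so E_1 = h²/(8m_eL²) = (6.63×10^-34)²/(8·9.11×10^-31·(1.86×10^-9 m)²) = 1.743×10^-20 J.
Then E_3 = 3²·E_1 = 9·1.743×10^-20 J = 1.569×10^-19 J.
Converting, E_3 = 1.569×10^-19 J / (1.60×10^-19 J/eV) = 0.981 eV.

E_3 = 0.981 eV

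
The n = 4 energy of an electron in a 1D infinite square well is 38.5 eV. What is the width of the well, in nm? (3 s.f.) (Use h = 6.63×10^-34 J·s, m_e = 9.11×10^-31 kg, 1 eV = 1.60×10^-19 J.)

L = 0.396 nm

From E_n = n²h²/(8m_eL²), L = n·h/√(8m_eE_n).
E_4 = 38.5 eV = 6.160×10^-18 J, so L = 4·6.63×10^-34/√(8·9.11×10^-31·6.160×10^-18) = 3.96×10^-10 m = 0.396 nm.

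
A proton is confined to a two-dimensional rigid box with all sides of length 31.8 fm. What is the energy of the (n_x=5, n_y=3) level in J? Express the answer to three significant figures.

E = 1.10×10^-12 J

For a 2D rectangular well E = (h²/8m_p)·Σ n_i²/L_i² = (6.626×10^-34)²/(8·1.673×10^-27) · [5²/(31.8 fm)² + 3²/(31.8 fm)²].
Evaluating gives E = 1.10×10^-12 J.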